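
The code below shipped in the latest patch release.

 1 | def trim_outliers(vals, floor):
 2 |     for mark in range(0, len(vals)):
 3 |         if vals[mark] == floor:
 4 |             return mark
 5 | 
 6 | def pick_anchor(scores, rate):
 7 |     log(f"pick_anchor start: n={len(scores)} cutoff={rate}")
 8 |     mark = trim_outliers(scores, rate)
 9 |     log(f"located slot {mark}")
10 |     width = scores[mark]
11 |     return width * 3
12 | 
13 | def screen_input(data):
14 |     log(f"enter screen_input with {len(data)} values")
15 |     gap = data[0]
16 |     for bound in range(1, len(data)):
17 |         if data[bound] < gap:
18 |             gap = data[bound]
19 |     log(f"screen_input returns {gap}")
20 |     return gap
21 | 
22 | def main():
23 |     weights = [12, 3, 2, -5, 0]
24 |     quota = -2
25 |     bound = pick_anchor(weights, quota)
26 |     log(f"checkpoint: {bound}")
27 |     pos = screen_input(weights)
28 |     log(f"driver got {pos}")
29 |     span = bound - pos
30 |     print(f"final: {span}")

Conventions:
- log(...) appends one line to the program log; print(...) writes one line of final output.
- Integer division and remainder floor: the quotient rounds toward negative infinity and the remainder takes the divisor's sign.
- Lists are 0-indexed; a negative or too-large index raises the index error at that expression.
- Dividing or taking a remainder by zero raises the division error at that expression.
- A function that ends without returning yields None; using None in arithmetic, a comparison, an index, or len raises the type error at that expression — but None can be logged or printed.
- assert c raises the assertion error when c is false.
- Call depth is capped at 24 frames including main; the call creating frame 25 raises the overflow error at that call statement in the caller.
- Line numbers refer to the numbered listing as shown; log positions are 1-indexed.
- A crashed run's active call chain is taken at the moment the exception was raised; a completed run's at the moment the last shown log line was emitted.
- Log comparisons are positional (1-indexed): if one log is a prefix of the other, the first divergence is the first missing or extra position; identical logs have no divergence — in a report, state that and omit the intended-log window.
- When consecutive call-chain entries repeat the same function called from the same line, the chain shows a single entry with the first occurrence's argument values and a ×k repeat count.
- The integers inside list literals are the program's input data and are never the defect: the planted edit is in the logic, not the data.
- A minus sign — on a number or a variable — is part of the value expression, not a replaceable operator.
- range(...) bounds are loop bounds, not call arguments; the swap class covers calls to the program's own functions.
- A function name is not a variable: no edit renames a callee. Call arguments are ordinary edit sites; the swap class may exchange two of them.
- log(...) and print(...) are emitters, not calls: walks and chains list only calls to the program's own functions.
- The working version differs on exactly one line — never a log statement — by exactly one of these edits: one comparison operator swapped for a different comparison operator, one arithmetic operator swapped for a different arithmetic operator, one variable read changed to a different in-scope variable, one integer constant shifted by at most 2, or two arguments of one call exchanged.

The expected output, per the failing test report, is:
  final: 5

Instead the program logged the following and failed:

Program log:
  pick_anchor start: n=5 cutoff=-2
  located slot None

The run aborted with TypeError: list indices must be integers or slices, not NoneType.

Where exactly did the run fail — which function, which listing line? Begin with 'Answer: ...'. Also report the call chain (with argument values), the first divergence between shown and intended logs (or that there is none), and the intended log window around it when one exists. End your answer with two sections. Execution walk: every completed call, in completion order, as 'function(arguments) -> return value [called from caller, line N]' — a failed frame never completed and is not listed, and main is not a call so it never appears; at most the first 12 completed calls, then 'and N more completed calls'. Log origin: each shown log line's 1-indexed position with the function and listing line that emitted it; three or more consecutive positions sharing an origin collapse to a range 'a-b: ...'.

Answer: the error was raised in pick_anchor, line 10.
Key fact: The log first diverges at position 1: the faulty run prints 'pick_anchor start: n=5 cutoff=-2' where the working version prints 'pick_anchor start: n=5 cutoff=0'.
Call chain: main -> pick_anchor([12, 3, 2, -5, 0], -2) (called at line 25).
First divergence: position 1 — shown 'pick_anchor start: n=5 cutoff=-2', intended 'pick_anchor start: n=5 cutoff=0'.
Intended log window:
  1: pick_anchor start: n=5 cutoff=0
  2: located slot 4
Execution walk:
  trim_outliers([12, 3, 2, -5, 0], -2) -> None  [called from pick_anchor, line 8]
Log origins:
  1: from pick_anchor, line 7
  2: from pick_anchor, line 9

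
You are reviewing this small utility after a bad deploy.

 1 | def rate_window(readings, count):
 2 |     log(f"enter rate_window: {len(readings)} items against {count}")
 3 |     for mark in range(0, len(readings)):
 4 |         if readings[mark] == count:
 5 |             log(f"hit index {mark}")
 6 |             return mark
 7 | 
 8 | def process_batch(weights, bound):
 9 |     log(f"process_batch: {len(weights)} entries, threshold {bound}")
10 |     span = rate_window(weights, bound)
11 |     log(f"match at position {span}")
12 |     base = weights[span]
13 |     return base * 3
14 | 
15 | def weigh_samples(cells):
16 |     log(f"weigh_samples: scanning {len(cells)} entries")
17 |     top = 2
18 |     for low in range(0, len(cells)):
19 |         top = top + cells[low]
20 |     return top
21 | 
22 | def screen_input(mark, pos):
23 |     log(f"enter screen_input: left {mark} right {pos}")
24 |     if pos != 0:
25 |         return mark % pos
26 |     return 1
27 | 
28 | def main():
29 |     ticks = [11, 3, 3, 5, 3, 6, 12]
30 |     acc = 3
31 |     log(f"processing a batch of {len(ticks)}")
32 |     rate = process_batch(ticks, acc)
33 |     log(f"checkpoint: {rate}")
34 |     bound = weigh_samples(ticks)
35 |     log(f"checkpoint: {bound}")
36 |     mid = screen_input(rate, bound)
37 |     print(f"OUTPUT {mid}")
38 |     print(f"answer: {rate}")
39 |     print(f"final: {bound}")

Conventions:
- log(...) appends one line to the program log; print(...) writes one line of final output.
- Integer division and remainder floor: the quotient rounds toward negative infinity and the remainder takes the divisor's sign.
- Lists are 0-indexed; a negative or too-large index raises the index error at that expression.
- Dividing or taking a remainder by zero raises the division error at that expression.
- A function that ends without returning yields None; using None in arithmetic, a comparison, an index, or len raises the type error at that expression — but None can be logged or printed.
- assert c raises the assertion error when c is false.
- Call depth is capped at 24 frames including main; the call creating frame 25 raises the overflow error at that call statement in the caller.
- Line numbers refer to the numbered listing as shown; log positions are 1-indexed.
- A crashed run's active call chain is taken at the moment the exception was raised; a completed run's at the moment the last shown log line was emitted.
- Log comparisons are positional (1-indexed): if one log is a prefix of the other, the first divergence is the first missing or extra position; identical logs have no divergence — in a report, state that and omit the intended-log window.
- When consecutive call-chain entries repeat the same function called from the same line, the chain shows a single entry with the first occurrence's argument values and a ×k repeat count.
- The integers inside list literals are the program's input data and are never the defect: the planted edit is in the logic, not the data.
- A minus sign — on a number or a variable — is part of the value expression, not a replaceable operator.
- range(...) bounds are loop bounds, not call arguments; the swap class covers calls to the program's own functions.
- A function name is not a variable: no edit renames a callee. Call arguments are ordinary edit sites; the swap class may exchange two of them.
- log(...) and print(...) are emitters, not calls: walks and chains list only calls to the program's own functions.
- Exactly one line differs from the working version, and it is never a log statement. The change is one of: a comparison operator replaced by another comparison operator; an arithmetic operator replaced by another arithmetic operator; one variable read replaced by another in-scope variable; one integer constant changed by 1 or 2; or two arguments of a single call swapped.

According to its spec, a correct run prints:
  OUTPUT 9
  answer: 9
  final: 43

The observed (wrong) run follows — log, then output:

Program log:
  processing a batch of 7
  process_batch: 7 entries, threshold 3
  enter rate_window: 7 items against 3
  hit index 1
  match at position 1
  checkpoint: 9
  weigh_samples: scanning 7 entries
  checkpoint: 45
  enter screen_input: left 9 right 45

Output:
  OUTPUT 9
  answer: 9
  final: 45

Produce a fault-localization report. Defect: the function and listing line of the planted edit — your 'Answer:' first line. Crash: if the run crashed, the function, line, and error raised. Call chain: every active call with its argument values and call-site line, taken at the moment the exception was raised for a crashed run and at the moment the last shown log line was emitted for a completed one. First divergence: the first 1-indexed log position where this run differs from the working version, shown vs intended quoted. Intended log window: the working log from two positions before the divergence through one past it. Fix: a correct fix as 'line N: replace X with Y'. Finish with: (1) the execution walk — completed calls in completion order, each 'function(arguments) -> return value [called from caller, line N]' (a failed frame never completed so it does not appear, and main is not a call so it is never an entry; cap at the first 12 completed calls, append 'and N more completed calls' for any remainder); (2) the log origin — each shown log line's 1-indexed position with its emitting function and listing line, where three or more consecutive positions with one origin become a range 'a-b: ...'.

Answer: the defect is in weigh_samples at line 17.
The tell: Log line 8 is where behavior first shows: 'checkpoint: 45' appears instead of 'checkpoint: 43'.
Call chain: main -> screen_input(9, 45) (called at line 36).
First divergence: position 8; shown 'checkpoint: 45' vs intended 'checkpoint: 43'.
Intended log window:
  6: checkpoint: 9
  7: weigh_samples: scanning 7 entries
  8: checkpoint: 43
  9: enter screen_input: left 9 right 43
Execution walk:
  rate_window([11, 3, 3, 5, 3, 6, 12], 3) -> 1  [called from process_batch, line 10]
  process_batch([11, 3, 3, 5, 3, 6, 12], 3) -> 9  [called from main, line 32]
  weigh_samples([11, 3, 3, 5, 3, 6, 12]) -> 45  [called from main, line 34]
  screen_input(9, 45) -> 9  [called from main, line 36]
Origin of each log line:
  1 — main, line 31
  2 — process_batch, line 9
  3 — rate_window, line 2
  4 — rate_window, line 5
  5 — process_batch, line 11
  6 — main, line 33
  7 — weigh_samples, line 16
  8 — main, line 35
  9 — screen_input, line 23
A correct fix: line 17: replace `2` with `0`.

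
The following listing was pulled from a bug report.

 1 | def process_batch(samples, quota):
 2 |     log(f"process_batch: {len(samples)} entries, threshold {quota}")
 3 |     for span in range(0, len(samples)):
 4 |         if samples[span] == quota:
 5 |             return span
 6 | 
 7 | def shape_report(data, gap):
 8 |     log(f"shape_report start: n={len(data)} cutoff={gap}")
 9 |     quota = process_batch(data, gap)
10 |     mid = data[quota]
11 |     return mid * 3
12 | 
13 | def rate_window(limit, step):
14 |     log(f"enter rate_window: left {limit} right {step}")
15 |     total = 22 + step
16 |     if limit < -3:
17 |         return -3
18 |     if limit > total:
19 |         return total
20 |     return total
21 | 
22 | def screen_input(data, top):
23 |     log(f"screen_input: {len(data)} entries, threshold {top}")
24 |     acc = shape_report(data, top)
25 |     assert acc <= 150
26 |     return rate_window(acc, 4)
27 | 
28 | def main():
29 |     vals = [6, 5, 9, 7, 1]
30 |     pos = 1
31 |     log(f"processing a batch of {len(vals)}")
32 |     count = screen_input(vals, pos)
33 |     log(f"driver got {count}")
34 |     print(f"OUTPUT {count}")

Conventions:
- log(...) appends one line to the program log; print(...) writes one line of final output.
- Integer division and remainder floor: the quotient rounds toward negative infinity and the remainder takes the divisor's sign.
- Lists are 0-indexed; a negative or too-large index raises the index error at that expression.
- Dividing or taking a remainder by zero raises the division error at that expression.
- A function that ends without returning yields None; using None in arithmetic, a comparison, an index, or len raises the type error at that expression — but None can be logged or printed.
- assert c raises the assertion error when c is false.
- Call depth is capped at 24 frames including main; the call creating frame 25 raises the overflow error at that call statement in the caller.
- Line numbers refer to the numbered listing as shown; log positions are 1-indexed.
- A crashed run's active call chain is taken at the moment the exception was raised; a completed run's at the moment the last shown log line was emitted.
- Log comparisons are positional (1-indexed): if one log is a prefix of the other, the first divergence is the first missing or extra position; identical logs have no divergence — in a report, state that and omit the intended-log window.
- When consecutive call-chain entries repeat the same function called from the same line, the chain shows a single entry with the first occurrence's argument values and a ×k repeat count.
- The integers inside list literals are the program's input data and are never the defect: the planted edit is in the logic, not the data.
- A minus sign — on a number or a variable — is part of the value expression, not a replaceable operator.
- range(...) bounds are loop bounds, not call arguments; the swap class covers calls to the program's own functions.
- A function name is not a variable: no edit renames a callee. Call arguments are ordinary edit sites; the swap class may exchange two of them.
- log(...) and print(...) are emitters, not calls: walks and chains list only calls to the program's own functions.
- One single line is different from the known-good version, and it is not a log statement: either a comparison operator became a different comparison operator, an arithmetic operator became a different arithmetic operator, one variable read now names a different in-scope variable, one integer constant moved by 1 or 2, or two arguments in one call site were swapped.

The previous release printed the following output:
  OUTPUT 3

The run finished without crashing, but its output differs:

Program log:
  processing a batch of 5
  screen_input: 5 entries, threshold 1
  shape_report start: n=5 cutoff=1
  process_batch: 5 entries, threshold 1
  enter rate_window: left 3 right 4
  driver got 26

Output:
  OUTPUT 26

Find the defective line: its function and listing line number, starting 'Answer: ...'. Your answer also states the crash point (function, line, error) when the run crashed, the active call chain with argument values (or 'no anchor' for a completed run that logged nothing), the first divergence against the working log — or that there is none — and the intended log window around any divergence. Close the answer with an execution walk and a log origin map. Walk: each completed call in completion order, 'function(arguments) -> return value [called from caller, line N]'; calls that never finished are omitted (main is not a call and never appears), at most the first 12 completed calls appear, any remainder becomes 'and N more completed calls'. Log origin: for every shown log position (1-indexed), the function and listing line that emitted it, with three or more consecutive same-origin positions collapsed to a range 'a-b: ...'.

Answer: the defect is in rate_window at line 20.
The tell: Log line 6 is where behavior first shows: 'driver got 26' appears instead of 'driver got 3'.
Call chain: main.
First divergence: position 6 — the shown line 'driver got 26' should read 'driver got 3'.
Intended log window:
  4: process_batch: 5 entries, threshold 1
  5: enter rate_window: left 3 right 4
  6: driver got 3
Execution walk:
  process_batch([6, 5, 9, 7, 1], 1) -> 4  [called from shape_report, line 9]
  shape_report([6, 5, 9, 7, 1], 1) -> 3  [called from screen_input, line 24]
  rate_window(3, 4) -> 26  [called from screen_input, line 26]
  screen_input([6, 5, 9, 7, 1], 1) -> 26  [called from main, line 32]
Origin of each log line:
  1 — main, line 31
  2 — screen_input, line 23
  3 — shape_report, line 8
  4 — process_batch, line 2
  5 — rate_window, line 14
  6 — main, line 33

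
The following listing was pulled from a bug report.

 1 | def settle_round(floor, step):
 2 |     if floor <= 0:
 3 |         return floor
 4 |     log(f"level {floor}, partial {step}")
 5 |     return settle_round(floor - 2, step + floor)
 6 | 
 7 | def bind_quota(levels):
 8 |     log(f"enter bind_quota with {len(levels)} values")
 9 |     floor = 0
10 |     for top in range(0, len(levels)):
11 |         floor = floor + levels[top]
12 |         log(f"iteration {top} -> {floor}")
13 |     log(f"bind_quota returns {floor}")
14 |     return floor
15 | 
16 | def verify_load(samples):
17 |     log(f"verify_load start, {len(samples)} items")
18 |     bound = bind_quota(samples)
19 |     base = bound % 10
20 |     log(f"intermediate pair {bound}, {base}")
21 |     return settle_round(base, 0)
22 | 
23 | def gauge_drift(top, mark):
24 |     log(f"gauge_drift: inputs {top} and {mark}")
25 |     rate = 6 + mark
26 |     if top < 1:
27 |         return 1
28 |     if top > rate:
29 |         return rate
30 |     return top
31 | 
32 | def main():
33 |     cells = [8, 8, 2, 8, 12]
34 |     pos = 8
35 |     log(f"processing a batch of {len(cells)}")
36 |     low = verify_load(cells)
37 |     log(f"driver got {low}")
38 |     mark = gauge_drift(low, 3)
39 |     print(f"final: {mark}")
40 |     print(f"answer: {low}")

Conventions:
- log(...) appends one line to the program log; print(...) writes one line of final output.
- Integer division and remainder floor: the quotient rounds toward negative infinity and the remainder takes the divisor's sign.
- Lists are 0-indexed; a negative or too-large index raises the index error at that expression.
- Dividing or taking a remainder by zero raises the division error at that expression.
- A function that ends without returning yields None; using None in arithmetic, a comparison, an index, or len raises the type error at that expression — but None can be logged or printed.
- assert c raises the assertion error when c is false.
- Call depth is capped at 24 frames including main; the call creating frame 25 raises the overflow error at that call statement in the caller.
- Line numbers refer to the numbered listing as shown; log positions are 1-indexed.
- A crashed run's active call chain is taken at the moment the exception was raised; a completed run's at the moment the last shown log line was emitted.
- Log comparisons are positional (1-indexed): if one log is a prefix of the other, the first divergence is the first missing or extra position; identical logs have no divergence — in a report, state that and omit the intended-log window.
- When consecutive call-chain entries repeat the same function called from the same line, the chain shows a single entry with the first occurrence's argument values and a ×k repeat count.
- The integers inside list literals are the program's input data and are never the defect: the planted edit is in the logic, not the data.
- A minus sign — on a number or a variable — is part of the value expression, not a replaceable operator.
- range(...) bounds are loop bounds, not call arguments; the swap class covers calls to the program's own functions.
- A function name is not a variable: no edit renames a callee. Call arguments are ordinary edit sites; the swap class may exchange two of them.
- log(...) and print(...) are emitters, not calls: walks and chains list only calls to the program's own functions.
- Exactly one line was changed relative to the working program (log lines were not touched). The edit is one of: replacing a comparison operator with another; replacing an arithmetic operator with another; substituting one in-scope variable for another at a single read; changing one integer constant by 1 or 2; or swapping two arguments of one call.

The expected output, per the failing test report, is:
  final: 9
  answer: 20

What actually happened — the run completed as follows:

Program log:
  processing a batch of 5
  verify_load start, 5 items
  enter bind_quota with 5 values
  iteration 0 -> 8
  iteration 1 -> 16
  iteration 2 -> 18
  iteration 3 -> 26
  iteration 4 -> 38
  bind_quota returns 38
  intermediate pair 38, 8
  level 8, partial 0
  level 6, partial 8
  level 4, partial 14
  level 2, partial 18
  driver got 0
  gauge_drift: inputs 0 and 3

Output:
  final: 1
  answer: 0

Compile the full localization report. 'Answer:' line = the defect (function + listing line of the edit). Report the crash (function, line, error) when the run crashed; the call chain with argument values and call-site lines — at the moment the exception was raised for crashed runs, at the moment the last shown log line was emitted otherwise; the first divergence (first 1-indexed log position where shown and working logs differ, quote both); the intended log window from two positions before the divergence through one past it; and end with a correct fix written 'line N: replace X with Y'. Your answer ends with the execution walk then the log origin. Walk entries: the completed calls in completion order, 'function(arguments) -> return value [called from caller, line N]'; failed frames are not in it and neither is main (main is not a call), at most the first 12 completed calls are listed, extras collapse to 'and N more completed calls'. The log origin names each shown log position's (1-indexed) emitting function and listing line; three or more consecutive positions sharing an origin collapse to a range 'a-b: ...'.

Answer: the defect is in settle_round at line 3.
Key observation: Log line 15 is where behavior first shows: 'driver got 0' appears instead of 'driver got 20'.
Call chain: main -> gauge_drift(0, 3) (called at line 38).
First divergence: position 15; shown 'driver got 0' vs intended 'driver got 20'.
Intended log window:
  13: level 4, partial 14
  14: level 2, partial 18
  15: driver got 20
  16: gauge_drift: inputs 20 and 3
Execution walk:
  bind_quota([8, 8, 2, 8, 12]) -> 38  [called from verify_load, line 18]
  settle_round(0, 20) -> 0  [called from settle_round, line 5]
  settle_round(2, 18) -> 0  [called from settle_round, line 5]
  settle_round(4, 14) -> 0  [called from settle_round, line 5]
  settle_round(6, 8) -> 0  [called from settle_round, line 5]
  settle_round(8, 0) -> 0  [called from verify_load, line 21]
  verify_load([8, 8, 2, 8, 12]) -> 0  [called from main, line 36]
  gauge_drift(0, 3) -> 1  [called from main, line 38]
Log line origins:
  1: logged in main at line 35
  2: logged in verify_load at line 17
  3: logged in bind_quota at line 8
  4-8: logged in bind_quota at line 12
  9: logged in bind_quota at line 13
  10: logged in verify_load at line 20
  11-14: logged in settle_round at line 4
  15: logged in main at line 37
  16: logged in gauge_drift at line 24
A correct fix: line 3: replace `floor` with `step`.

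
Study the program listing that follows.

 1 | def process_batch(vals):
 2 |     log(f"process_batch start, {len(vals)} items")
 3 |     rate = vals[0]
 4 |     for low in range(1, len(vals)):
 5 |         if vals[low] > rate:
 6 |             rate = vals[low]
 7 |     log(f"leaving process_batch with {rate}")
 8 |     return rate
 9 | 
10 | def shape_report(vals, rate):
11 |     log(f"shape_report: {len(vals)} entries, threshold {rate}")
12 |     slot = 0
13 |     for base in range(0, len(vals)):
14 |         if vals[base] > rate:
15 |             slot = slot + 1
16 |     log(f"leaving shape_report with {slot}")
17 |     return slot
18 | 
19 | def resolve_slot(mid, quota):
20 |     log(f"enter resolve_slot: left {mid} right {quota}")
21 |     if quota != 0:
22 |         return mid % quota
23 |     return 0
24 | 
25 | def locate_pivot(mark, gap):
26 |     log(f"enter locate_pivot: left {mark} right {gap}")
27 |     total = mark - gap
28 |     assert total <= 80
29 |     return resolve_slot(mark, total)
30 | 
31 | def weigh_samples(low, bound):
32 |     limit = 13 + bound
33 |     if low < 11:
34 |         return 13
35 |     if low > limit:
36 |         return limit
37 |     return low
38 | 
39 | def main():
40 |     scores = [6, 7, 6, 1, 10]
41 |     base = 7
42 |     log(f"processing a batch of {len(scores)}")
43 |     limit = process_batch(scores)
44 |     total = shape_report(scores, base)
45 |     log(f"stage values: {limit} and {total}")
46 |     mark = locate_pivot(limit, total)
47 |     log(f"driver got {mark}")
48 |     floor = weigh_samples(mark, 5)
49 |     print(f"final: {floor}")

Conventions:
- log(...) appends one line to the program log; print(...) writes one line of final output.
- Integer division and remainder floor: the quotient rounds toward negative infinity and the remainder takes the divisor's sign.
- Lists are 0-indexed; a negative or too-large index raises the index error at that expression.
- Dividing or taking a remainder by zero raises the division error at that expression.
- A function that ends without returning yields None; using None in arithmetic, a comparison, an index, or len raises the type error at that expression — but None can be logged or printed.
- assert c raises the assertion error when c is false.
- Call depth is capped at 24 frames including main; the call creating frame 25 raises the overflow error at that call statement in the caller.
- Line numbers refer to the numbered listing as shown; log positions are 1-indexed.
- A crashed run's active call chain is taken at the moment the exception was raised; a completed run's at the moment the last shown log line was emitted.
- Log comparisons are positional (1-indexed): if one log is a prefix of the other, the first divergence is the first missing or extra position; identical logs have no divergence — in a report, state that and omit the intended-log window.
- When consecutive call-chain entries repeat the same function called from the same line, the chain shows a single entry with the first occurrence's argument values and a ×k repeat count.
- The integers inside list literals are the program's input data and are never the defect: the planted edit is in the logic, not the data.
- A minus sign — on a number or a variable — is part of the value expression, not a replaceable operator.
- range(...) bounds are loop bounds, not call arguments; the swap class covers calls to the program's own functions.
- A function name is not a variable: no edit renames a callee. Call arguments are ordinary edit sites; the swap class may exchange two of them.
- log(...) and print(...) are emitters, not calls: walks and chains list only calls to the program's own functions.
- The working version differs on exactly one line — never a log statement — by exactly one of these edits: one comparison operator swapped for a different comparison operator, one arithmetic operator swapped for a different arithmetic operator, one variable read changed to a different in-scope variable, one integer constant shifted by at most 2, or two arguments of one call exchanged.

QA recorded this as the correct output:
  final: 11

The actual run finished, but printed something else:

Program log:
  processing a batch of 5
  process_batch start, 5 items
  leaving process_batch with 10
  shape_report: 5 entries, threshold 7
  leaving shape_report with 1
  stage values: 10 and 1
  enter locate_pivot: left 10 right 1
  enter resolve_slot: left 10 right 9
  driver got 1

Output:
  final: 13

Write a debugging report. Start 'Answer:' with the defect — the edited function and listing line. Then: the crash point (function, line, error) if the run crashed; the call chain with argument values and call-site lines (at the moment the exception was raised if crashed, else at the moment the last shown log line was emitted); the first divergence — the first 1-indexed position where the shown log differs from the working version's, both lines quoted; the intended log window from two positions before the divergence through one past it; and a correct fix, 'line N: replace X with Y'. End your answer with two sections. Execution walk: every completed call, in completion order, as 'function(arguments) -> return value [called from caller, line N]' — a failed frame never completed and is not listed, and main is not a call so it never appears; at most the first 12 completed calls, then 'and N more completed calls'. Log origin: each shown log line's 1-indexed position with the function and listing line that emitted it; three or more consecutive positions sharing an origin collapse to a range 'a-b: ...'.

Answer: the defect is in weigh_samples at line 34.
The tell: Nothing in the log betrays the bug — only the output does.
Call chain: main.
First divergence: none — the logs agree in full.
Execution walk:
  process_batch([6, 7, 6, 1, 10]) -> 10  [called from main, line 43]
  shape_report([6, 7, 6, 1, 10], 7) -> 1  [called from main, line 44]
  resolve_slot(10, 9) -> 1  [called from locate_pivot, line 29]
  locate_pivot(10, 1) -> 1  [called from main, line 46]
  weigh_samples(1, 5) -> 13  [called from main, line 48]
Origin of each log line:
  1: logged in main at line 42
  2: logged in process_batch at line 2
  3: logged in process_batch at line 7
  4: logged in shape_report at line 11
  5: logged in shape_report at line 16
  6: logged in main at line 45
  7: logged in locate_pivot at line 26
  8: logged in resolve_slot at line 20
  9: logged in main at line 47
A correct fix: line 34: replace `13` with `11`.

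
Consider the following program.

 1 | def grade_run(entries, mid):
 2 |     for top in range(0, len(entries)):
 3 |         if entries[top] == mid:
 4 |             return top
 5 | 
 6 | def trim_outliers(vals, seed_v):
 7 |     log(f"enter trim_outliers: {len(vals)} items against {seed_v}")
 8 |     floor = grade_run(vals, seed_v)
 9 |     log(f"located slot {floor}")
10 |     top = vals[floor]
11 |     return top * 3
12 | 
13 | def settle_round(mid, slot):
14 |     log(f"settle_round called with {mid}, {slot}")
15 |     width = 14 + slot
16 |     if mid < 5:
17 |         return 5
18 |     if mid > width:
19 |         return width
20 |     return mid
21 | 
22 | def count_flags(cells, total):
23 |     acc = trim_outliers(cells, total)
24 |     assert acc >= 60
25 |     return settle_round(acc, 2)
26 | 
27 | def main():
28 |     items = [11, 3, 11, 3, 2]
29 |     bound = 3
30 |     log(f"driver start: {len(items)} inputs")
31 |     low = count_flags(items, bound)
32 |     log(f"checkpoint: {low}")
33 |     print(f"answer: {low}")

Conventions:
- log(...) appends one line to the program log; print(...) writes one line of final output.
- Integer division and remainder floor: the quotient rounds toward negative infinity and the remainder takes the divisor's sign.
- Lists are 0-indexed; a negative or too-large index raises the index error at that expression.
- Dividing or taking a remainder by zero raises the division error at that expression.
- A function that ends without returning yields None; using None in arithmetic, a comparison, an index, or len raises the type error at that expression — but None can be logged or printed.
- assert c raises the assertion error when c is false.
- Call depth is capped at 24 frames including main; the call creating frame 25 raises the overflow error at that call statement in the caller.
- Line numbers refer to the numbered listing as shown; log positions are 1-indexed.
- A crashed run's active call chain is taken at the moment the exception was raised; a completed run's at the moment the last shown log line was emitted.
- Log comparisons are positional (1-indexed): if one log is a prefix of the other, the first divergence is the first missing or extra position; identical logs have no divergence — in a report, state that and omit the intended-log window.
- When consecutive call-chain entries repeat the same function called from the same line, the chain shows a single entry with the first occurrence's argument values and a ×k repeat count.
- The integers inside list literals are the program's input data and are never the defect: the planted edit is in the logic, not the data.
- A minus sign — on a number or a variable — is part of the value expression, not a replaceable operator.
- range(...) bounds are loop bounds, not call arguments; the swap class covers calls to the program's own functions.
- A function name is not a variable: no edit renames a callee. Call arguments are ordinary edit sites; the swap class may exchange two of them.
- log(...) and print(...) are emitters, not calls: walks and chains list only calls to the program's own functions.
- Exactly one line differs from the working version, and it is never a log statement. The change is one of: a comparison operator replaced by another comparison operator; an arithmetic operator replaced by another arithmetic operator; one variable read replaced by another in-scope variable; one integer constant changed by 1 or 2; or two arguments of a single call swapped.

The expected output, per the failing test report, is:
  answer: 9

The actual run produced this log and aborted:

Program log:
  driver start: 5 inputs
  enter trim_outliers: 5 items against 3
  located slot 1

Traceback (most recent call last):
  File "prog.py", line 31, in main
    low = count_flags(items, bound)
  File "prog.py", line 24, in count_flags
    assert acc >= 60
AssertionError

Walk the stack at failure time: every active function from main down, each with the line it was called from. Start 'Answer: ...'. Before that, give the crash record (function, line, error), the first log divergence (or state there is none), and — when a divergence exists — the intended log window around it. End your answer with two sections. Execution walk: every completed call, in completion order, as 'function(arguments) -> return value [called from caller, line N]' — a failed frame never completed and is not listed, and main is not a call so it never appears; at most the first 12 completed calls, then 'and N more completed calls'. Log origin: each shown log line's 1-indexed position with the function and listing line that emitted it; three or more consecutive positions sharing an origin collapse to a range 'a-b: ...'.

Answer: main -> count_flags (called at line 31).
Key fact: After 3 matching log lines the faulty run goes silent, while the working version continues with 'settle_round called with 9, 2'.
Crash: count_flags, line 24, AssertionError.
First divergence: position 4; the shown log stops at 3 lines while the working version next logs 'settle_round called with 9, 2'.
Intended log window:
  2: enter trim_outliers: 5 items against 3
  3: located slot 1
  4: settle_round called with 9, 2
  5: checkpoint: 9
Execution walk:
  grade_run([11, 3, 11, 3, 2], 3) -> 1  [called from trim_outliers, line 8]
  trim_outliers([11, 3, 11, 3, 2], 3) -> 9  [called from count_flags, line 23]
Origin of each log line:
  1: from main, line 30
  2: from trim_outliers, line 7
  3: from trim_outliers, line 9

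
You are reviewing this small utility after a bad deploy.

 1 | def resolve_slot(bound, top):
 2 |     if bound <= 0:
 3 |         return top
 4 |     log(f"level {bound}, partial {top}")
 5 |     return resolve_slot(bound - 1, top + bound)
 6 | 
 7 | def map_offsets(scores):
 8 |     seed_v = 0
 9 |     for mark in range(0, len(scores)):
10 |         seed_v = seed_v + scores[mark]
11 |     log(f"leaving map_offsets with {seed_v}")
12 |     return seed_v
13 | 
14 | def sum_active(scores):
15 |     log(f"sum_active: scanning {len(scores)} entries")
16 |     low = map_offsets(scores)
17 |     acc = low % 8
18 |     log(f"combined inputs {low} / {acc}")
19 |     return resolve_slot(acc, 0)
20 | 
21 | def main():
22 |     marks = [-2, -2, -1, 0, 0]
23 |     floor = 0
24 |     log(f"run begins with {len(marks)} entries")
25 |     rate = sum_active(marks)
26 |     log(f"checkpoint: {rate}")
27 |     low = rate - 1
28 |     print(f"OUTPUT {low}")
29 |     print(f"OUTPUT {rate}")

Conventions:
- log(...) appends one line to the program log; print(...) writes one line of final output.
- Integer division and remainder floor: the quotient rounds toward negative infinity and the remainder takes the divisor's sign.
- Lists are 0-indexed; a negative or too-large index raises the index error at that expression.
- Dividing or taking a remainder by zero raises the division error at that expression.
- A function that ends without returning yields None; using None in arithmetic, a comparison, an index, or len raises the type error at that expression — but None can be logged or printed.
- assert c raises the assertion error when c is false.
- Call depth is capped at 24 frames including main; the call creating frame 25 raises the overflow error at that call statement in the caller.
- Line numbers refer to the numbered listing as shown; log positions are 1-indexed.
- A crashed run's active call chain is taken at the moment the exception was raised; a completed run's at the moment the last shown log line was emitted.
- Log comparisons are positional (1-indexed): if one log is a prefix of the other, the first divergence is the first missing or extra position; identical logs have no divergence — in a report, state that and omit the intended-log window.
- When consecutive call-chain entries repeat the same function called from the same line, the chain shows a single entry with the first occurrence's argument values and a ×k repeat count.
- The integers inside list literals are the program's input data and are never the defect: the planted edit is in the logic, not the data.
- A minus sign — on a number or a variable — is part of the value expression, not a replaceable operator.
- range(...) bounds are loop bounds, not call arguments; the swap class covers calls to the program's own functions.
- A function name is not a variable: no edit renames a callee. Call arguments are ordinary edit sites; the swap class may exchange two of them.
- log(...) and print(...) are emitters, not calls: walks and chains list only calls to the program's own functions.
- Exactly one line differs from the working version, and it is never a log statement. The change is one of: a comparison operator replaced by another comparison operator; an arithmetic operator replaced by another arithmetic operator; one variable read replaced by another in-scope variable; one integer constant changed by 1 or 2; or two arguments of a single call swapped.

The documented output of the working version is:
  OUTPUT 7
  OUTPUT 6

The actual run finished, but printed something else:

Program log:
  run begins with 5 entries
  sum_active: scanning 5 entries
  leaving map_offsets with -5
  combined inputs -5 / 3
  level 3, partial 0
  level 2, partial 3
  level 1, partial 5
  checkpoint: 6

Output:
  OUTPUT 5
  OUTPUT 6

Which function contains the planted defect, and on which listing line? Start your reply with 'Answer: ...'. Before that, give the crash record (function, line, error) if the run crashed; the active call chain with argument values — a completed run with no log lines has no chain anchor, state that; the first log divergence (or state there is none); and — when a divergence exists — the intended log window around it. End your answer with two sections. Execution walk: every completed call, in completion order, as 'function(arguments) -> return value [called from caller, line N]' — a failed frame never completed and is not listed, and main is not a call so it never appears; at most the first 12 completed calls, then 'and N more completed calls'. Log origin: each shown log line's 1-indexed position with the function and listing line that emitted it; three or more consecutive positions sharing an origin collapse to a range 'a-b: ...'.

Answer: the defect is in main at line 27.
Key fact: Log streams are identical — the defect surfaces only in the printed output.
Call chain: main.
First divergence: none; the two logs match at every position.
Execution walk:
  map_offsets([-2, -2, -1, 0, 0]) -> -5  [called from sum_active, line 16]
  resolve_slot(0, 6) -> 6  [called from resolve_slot, line 5]
  resolve_slot(1, 5) -> 6  [called from resolve_slot, line 5]
  resolve_slot(2, 3) -> 6  [called from resolve_slot, line 5]
  resolve_slot(3, 0) -> 6  [called from sum_active, line 19]
  sum_active([-2, -2, -1, 0, 0]) -> 6  [called from main, line 25]
Origin of each log line:
  1 — main, line 24
  2 — sum_active, line 15
  3 — map_offsets, line 11
  4 — sum_active, line 18
  5-7 — resolve_slot, line 4
  8 — main, line 26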